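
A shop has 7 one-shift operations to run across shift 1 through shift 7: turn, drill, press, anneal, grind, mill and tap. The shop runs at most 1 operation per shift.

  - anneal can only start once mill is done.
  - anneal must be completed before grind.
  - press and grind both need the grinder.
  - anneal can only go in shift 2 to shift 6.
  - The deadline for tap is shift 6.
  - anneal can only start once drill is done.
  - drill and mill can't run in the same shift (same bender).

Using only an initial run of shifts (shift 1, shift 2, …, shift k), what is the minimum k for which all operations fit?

7

The precedence chain requires at least 3 distinct shifts.
With at most 1 per shift and 7 operations, at least 7 shifts are needed.
7 works (last occupied shift: shift 7): for example grind=shift 5; mill=shift 2; press=shift 7; drill=shift 1; tap=shift 4; anneal=shift 3; turn=shift 6.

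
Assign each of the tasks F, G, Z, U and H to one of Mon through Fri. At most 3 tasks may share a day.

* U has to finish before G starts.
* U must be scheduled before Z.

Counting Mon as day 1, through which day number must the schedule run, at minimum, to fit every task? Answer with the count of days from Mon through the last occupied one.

2

The precedence chain requires at least 2 distinct days.
With at most 3 per day and 5 tasks, at least 2 days are needed.
2 works (last occupied day: Tue): for example U in Mon; F in Mon; G in Tue; H in Mon; Z in Tue.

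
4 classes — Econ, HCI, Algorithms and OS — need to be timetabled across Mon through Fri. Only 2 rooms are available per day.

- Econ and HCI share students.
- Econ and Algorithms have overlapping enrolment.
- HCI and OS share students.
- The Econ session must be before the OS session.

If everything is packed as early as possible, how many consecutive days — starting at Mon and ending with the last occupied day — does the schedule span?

3 days

The precedence chain requires at least 2 distinct days.
With at most 2 per day and 4 classes, at least 2 days are needed.
Could 2 days be enough, i.e. nothing placed later than Tue? No: OS must come after Econ (at Mon or later) → {Tue}; Econ must come before OS (at Tue or earlier) → {Mon}; HCI can't share with OS (Tue) → {Mon}; HCI can't share with Econ (Mon) → nothing is left.
So 2 days is not enough.
3 works (last occupied day: Wed): for example OS=Tue; Algorithms=Tue; Econ=Mon; HCI=Wed.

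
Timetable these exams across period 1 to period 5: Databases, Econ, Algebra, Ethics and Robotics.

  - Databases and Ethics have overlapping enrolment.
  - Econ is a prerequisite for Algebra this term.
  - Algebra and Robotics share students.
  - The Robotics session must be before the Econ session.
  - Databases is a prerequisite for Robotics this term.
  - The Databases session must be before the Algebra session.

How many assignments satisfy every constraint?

20

Splitting on Databases: it can be period 1 (16), period 2 (4). Listing each branch's schedules as (Econ, Algebra, Ethics, Robotics) by period number:
Databases=period 1: (3,4,2,2) (3,4,3,2) (3,4,4,2) (3,4,5,2) (3,5,2,2) (3,5,3,2) (3,5,4,2) (3,5,5,2) (4,5,2,2) (4,5,2,3) (4,5,3,2) (4,5,3,3) (4,5,4,2) (4,5,4,3) (4,5,5,2) (4,5,5,3) — 16.
Databases=period 2: (4,5,1,3) (4,5,3,3) (4,5,4,3) (4,5,5,3) — 4.
Summing: 16 + 4 = 20.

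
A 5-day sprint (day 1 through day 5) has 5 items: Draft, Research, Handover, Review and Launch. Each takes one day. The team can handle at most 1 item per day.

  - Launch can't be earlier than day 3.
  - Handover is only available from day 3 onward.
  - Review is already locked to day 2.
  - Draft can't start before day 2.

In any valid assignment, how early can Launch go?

day 3

Launch is available from day 3.
Launch at day 3 is achievable: Launch=day 3, Review=day 2, Draft=day 5, Research=day 1, Handover=day 4.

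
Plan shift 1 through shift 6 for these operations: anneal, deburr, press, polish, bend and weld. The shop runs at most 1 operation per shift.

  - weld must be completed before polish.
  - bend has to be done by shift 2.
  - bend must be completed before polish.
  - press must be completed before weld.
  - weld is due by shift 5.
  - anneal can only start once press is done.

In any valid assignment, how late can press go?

shift 3

Downstream work caps press at shift 4.
press at shift 3 is achievable: bend in shift 1; press in shift 3; polish in shift 5; weld in shift 4; anneal in shift 6; deburr in shift 2.
Nothing later works — the capacity limit rule out every shift after shift 3.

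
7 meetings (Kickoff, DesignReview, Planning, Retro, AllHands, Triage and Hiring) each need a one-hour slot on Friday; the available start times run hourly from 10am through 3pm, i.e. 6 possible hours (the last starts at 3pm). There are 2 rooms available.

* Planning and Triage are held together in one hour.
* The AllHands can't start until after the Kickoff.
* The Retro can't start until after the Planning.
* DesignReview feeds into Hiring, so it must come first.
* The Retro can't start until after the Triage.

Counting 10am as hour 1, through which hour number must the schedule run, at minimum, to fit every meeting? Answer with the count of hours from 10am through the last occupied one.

The precedence chain requires at least 2 distinct hours.
With at most 2 per hour and 7 meetings, at least 4 hours are needed.
4 works (last occupied hour: 1pm): for example Kickoff in 11am; Hiring in 1pm; Retro in 11am; Triage in 10am; Planning in 10am; AllHands in 12pm; DesignReview in 12pm.

4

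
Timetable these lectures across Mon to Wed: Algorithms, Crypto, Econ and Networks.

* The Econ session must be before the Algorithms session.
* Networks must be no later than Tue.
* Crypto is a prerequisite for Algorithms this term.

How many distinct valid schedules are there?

Splitting on Algorithms: it can be Tue (2), Wed (8). Listing each branch's schedules as (Crypto, Econ, Networks):
Algorithms=Tue: (Mon,Mon,Mon) (Mon,Mon,Tue) — 2.
Algorithms=Wed: (Mon,Mon,Mon) (Mon,Mon,Tue) (Mon,Tue,Mon) (Mon,Tue,Tue) (Tue,Mon,Mon) (Tue,Mon,Tue) (Tue,Tue,Mon) (Tue,Tue,Tue) — 8.
Summing: 2 + 8 = 10.

10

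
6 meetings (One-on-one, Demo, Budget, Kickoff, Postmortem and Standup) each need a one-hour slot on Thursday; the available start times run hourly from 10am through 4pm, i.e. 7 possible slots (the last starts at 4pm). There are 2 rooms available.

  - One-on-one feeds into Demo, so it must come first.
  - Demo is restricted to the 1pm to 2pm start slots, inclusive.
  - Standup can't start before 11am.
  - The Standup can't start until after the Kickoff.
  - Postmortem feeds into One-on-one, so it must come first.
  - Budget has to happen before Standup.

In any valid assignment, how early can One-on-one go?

Precedence pushes One-on-one to at least 11am; downstream work caps One-on-one at 1pm.
One-on-one at 11am is achievable: Budget -> 10am; Standup -> 12pm; Kickoff -> 11am; Demo -> 1pm; Postmortem -> 10am; One-on-one -> 11am.

11am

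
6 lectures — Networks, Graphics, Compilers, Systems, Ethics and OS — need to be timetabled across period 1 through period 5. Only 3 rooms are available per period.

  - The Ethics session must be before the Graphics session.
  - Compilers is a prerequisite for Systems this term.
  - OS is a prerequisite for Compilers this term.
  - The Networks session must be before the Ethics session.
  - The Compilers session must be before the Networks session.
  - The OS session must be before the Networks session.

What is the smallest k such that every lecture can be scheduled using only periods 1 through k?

5 periods

The precedence chain requires at least 5 distinct periods.
With at most 3 per period and 6 lectures, at least 2 periods are needed.
5 works (last occupied period: period 5): for example Compilers=period 2, Graphics=period 5, Systems=period 3, OS=period 1, Ethics=period 4, Networks=period 3.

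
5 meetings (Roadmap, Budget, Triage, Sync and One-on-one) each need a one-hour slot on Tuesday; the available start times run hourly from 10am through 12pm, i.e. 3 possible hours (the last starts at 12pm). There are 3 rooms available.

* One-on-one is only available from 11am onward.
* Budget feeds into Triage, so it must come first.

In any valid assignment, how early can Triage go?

11am

Precedence pushes Triage to at least 11am.
Triage at 11am is achievable: One-on-one -> 11am, Triage -> 11am, Sync -> 10am, Budget -> 10am, Roadmap -> 10am.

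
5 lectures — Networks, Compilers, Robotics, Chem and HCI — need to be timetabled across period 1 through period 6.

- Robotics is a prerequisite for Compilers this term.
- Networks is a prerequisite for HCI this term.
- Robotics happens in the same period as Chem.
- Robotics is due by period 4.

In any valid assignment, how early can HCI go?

period 2

Precedence pushes HCI to at least period 2.
HCI at period 2 is achievable: Networks in period 1, Robotics in period 1, HCI in period 2, Chem in period 1, Compilers in period 2.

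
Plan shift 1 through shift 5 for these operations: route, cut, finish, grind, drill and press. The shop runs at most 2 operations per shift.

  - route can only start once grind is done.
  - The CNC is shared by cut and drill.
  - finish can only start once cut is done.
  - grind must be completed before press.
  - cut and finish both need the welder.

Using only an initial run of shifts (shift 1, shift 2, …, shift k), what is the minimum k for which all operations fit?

3 shifts

The precedence chain requires at least 2 distinct shifts.
With at most 2 per shift and 6 operations, at least 3 shifts are needed.
3 works (last occupied shift: shift 3): for example finish=shift 2, grind=shift 1, press=shift 3, cut=shift 1, drill=shift 3, route=shift 2.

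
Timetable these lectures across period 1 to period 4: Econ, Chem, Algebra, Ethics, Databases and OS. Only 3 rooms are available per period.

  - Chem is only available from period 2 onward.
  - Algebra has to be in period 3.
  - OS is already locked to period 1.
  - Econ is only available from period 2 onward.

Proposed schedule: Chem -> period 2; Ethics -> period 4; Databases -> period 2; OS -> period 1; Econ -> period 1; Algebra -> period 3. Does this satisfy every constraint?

Econ is only available from period 2 onward — violated.
Only 3 rooms are available per period — holds.
OS is already locked to period 1 — holds.
Chem is only available from period 2 onward — holds.
Algebra has to be in period 3 — holds.

No. Econ is only available from period 2 onward is not satisfied.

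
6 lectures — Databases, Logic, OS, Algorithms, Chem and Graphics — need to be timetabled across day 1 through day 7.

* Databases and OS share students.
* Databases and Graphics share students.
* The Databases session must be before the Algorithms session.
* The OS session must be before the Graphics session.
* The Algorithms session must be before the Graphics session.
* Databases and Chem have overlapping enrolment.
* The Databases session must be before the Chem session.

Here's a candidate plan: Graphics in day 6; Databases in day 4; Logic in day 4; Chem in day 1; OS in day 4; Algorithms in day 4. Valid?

Databases and Graphics share students — holds.
Databases and Chem have overlapping enrolment — holds.
The Algorithms session must be before the Graphics session — holds.
The Databases session must be before the Chem session — violated.
The Databases session must be before the Algorithms session — violated.
The OS session must be before the Graphics session — holds.
Databases and OS share students — violated.

No — it violates: The Databases session must be before the Chem session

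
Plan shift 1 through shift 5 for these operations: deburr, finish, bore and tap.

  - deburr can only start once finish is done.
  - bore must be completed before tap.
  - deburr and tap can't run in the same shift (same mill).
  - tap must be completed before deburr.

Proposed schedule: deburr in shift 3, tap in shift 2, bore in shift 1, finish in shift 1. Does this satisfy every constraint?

Yes

bore must be completed before tap — holds.
deburr can only start once finish is done — holds.
tap must be completed before deburr — holds.
deburr and tap can't run in the same shift (same mill) — holds.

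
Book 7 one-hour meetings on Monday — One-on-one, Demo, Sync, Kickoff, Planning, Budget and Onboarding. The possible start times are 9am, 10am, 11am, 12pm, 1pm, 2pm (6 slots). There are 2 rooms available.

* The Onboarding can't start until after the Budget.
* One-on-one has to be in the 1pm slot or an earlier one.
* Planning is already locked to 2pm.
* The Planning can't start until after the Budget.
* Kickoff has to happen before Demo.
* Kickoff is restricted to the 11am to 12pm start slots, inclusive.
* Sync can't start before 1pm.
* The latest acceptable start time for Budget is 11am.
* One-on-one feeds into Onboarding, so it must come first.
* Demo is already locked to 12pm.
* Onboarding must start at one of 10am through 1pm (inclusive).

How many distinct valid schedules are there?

48

Splitting on One-on-one: it can be 9am (18), 10am (16), 11am (8), 12pm (6). Listing each branch's schedules as (Demo, Sync, Kickoff, Planning, Budget, Onboarding):
One-on-one=9am: (12pm,1pm,11am,2pm,9am,10am) (12pm,1pm,11am,2pm,9am,11am) (12pm,1pm,11am,2pm,9am,12pm) (12pm,1pm,11am,2pm,9am,1pm) (12pm,1pm,11am,2pm,10am,11am) (12pm,1pm,11am,2pm,10am,12pm) (12pm,1pm,11am,2pm,10am,1pm) (12pm,1pm,11am,2pm,11am,12pm) (12pm,1pm,11am,2pm,11am,1pm) (12pm,2pm,11am,2pm,9am,10am) (12pm,2pm,11am,2pm,9am,11am) (12pm,2pm,11am,2pm,9am,12pm) (12pm,2pm,11am,2pm,9am,1pm) (12pm,2pm,11am,2pm,10am,11am) (12pm,2pm,11am,2pm,10am,12pm) (12pm,2pm,11am,2pm,10am,1pm) (12pm,2pm,11am,2pm,11am,12pm) (12pm,2pm,11am,2pm,11am,1pm) — 18.
One-on-one=10am: (12pm,1pm,11am,2pm,9am,11am) (12pm,1pm,11am,2pm,9am,12pm) (12pm,1pm,11am,2pm,9am,1pm) (12pm,1pm,11am,2pm,10am,11am) (12pm,1pm,11am,2pm,10am,12pm) (12pm,1pm,11am,2pm,10am,1pm) (12pm,1pm,11am,2pm,11am,12pm) (12pm,1pm,11am,2pm,11am,1pm) (12pm,2pm,11am,2pm,9am,11am) (12pm,2pm,11am,2pm,9am,12pm) (12pm,2pm,11am,2pm,9am,1pm) (12pm,2pm,11am,2pm,10am,11am) (12pm,2pm,11am,2pm,10am,12pm) (12pm,2pm,11am,2pm,10am,1pm) (12pm,2pm,11am,2pm,11am,12pm) (12pm,2pm,11am,2pm,11am,1pm) — 16.
One-on-one=11am: (12pm,1pm,11am,2pm,9am,12pm) (12pm,1pm,11am,2pm,9am,1pm) (12pm,1pm,11am,2pm,10am,12pm) (12pm,1pm,11am,2pm,10am,1pm) (12pm,2pm,11am,2pm,9am,12pm) (12pm,2pm,11am,2pm,9am,1pm) (12pm,2pm,11am,2pm,10am,12pm) (12pm,2pm,11am,2pm,10am,1pm) — 8.
One-on-one=12pm: (12pm,1pm,11am,2pm,9am,1pm) (12pm,1pm,11am,2pm,10am,1pm) (12pm,1pm,11am,2pm,11am,1pm) (12pm,2pm,11am,2pm,9am,1pm) (12pm,2pm,11am,2pm,10am,1pm) (12pm,2pm,11am,2pm,11am,1pm) — 6.
Summing: 18 + 16 + 8 + 6 = 48.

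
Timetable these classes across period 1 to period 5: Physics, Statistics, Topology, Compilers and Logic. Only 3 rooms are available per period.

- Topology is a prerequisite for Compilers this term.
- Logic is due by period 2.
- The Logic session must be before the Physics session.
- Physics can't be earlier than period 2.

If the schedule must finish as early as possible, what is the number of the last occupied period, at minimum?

2

The precedence chain requires at least 2 distinct periods.
With at most 3 per period and 5 classes, at least 2 periods are needed.
2 works (last occupied period: period 2): for example Statistics -> period 1; Topology -> period 1; Physics -> period 2; Logic -> period 1; Compilers -> period 2.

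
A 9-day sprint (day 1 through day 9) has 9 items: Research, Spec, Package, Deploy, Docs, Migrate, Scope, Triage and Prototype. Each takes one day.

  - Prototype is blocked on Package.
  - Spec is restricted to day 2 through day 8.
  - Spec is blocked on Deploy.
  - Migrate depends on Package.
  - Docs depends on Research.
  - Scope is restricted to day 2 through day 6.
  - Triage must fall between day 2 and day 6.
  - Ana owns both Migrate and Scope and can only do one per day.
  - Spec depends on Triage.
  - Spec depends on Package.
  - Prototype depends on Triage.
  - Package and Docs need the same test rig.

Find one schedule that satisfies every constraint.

Package=day 1, Deploy=day 1, Docs=day 2, Spec=day 3, Research=day 1, Scope=day 2, Prototype=day 3, Triage=day 2, Migrate=day 3

Checking: Deploy(day 1) before Spec(day 3); Triage(day 2) before Prototype(day 3); Package(day 1) before Prototype(day 3); Package(day 1) before Spec(day 3); Triage(day 2) before Spec(day 3); Research(day 1) before Docs(day 2); Package(day 1) before Migrate(day 3); Package(day 1) != Docs(day 2); Migrate(day 3) != Scope(day 2); Triage=day 2 in [day 2,day 6]; Spec=day 3 in [day 2,day 8]; Scope=day 2 in [day 2,day 6].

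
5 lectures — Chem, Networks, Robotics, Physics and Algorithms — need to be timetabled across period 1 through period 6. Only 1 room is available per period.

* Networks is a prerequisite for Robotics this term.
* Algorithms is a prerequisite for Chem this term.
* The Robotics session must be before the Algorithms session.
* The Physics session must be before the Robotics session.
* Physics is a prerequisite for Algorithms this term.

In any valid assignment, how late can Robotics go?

Precedence pushes Robotics to at least period 2; downstream work caps Robotics at period 4.
Robotics at period 4 is achievable: Networks -> period 2, Physics -> period 1, Chem -> period 6, Algorithms -> period 5, Robotics -> period 4.

period 4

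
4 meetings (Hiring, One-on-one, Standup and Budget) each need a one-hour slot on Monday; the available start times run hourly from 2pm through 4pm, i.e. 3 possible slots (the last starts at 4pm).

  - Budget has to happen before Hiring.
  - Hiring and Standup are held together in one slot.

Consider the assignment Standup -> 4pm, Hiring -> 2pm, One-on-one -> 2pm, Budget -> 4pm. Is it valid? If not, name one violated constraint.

No. Budget has to happen before Hiring is not satisfied.

Hiring and Standup are held together in one slot — violated.
Budget has to happen before Hiring — violated.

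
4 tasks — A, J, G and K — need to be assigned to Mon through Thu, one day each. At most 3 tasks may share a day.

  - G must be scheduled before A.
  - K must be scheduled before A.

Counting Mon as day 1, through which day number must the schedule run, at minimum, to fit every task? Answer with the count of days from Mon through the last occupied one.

2

The precedence chain requires at least 2 distinct days.
With at most 3 per day and 4 tasks, at least 2 days are needed.
2 works (last occupied day: Tue): for example J -> Mon, G -> Mon, A -> Tue, K -> Mon.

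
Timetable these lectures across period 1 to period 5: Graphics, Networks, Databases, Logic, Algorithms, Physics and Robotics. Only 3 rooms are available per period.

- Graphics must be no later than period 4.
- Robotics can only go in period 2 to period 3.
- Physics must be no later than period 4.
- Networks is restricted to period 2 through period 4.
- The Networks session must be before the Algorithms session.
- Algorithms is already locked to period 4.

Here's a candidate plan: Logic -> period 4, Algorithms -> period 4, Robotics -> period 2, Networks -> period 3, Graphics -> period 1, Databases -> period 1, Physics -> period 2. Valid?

Valid

Algorithms is already locked to period 4 — holds.
Networks is restricted to period 2 through period 4 — holds.
Physics must be no later than period 4 — holds.
The Networks session must be before the Algorithms session — holds.
Only 3 rooms are available per period — holds.
Robotics can only go in period 2 to period 3 — holds.
Graphics must be no later than period 4 — holds.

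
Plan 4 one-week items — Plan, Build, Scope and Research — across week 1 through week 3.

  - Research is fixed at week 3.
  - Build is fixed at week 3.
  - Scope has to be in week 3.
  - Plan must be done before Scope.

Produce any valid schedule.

Scope -> week 3; Research -> week 3; Build -> week 3; Plan -> week 1

Checking: Plan(week 1) before Scope(week 3); Build=week 3 in [week 3,week 3]; Scope=week 3 in [week 3,week 3]; Research=week 3 in [week 3,week 3].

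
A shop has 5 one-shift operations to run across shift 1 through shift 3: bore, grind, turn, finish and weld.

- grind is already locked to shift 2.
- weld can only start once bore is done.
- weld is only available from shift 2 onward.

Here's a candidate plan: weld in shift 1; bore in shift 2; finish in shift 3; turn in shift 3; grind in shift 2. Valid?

Invalid. weld can only start once bore is done.

weld can only start once bore is done — violated.
weld is only available from shift 2 onward — violated.
grind is already locked to shift 2 — holds.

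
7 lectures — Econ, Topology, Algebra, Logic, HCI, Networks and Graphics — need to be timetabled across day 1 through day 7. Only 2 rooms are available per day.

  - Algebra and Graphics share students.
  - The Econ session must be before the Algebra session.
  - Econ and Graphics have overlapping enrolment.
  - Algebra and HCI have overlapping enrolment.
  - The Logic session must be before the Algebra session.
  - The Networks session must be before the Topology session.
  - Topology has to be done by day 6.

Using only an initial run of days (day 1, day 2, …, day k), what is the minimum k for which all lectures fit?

The precedence chain requires at least 2 distinct days.
With at most 2 per day and 7 lectures, at least 4 days are needed.
4 works (last occupied day: day 4): for example Algebra in day 2, HCI in day 3, Topology in day 3, Networks in day 2, Graphics in day 4, Logic in day 1, Econ in day 1.

4 days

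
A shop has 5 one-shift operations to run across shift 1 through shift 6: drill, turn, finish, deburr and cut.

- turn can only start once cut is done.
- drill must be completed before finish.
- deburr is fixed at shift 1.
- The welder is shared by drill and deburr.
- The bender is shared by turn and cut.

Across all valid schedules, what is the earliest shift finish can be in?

Precedence pushes finish to at least shift 2.
finish at shift 3 is achievable: cut in shift 1; deburr in shift 1; drill in shift 2; turn in shift 2; finish in shift 3.
Nothing earlier works — the conflict constraints rule out every shift before shift 3.

shift 3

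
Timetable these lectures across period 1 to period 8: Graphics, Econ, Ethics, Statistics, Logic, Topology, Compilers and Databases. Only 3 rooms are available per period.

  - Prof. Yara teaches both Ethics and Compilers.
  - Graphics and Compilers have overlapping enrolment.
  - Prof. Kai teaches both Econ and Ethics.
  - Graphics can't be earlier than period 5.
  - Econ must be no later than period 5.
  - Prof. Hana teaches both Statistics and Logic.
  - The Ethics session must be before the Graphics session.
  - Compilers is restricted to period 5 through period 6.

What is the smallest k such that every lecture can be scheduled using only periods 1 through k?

The precedence chain requires at least 2 distinct periods.
With at most 3 per period and 8 lectures, at least 3 periods are needed.
Graphics can't be placed before period 5, so the schedule must run through at least period 5.
Could 5 periods be enough, i.e. nothing placed later than period 5? No: Graphics's window within 5 periods is {period 5}; Compilers's window within 5 periods is {period 5}; Compilers can't share with Graphics (period 5) → nothing is left.
So 5 periods is not enough.
6 works (last occupied period: period 6): for example Ethics=period 2, Statistics=period 1, Compilers=period 6, Topology=period 1, Econ=period 1, Databases=period 2, Logic=period 2, Graphics=period 5.

6 periods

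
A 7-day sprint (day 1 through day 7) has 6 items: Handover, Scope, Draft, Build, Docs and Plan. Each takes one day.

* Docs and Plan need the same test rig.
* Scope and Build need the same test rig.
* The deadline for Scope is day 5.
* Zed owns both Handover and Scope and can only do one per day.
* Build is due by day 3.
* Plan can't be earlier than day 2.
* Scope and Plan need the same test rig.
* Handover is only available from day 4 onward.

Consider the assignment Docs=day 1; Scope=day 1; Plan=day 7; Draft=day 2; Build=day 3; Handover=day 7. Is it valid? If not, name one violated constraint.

Valid

Handover is only available from day 4 onward — holds.
Plan can't be earlier than day 2 — holds.
Docs and Plan need the same test rig — holds.
Zed owns both Handover and Scope and can only do one per day — holds.
Build is due by day 3 — holds.
Scope and Build need the same test rig — holds.
Scope and Plan need the same test rig — holds.
The deadline for Scope is day 5 — holds.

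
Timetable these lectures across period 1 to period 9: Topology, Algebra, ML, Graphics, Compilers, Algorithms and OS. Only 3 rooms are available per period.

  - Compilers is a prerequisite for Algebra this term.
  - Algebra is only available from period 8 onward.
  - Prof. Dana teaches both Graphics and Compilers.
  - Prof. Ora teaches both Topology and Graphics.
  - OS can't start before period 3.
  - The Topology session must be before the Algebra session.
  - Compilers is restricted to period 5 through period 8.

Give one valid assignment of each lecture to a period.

Graphics -> period 2; Algorithms -> period 1; Algebra -> period 8; OS -> period 3; Compilers -> period 5; Topology -> period 1; ML -> period 1

Checking: Topology(period 1) before Algebra(period 8); Compilers(period 5) before Algebra(period 8); Graphics(period 2) != Compilers(period 5); Topology(period 1) != Graphics(period 2); Compilers=period 5 in [period 5,period 8]; Algebra=period 8 in [period 8,period 9]; OS=period 3 in [period 3,period 9]; max 3 per period (cap 3).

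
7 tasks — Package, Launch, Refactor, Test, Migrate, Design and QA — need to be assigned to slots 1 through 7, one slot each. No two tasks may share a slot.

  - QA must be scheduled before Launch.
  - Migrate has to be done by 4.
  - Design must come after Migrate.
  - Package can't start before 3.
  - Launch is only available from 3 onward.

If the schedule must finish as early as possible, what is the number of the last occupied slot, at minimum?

The precedence chain requires at least 2 distinct slots.
With at most 1 per slot and 7 tasks, at least 7 slots are needed.
Package can't be placed before 3, so the schedule must run through at least slot 3.
7 works (last occupied slot: 7): for example Migrate -> 1; Test -> 7; QA -> 2; Launch -> 3; Refactor -> 6; Package -> 4; Design -> 5.

7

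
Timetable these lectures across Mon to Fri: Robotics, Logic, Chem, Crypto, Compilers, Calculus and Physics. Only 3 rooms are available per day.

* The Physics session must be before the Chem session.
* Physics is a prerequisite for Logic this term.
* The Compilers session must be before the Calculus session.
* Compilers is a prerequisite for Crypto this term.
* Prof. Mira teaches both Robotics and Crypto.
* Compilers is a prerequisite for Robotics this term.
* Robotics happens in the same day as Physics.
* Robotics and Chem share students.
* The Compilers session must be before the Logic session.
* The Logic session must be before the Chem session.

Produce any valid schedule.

Physics -> Tue, Crypto -> Wed, Compilers -> Mon, Chem -> Thu, Logic -> Wed, Robotics -> Tue, Calculus -> Tue

Checking: Compilers(Mon) before Crypto(Wed); Logic(Wed) before Chem(Thu); Compilers(Mon) before Robotics(Tue); Compilers(Mon) before Logic(Wed); Physics(Tue) before Chem(Thu); Compilers(Mon) before Calculus(Tue); Physics(Tue) before Logic(Wed); Robotics(Tue) != Crypto(Wed); Robotics(Tue) != Chem(Thu); Robotics = Physics = Tue; max 3 per day (cap 3).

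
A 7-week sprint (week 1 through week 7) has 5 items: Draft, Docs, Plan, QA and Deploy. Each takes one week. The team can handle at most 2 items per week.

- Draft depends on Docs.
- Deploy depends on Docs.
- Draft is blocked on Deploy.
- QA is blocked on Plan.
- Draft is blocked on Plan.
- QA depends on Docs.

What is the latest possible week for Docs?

Downstream work caps Docs at week 5.
Docs at week 5 is achievable: Deploy -> week 6; Draft -> week 7; Docs -> week 5; Plan -> week 1; QA -> week 6.

week 5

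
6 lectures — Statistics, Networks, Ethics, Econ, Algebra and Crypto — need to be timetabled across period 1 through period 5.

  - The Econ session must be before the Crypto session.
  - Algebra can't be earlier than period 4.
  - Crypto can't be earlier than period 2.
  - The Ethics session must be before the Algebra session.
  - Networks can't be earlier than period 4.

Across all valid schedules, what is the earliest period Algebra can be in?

period 4

Algebra is available from period 4.
Algebra at period 4 is achievable: Crypto -> period 2; Networks -> period 4; Ethics -> period 1; Statistics -> period 1; Algebra -> period 4; Econ -> period 1.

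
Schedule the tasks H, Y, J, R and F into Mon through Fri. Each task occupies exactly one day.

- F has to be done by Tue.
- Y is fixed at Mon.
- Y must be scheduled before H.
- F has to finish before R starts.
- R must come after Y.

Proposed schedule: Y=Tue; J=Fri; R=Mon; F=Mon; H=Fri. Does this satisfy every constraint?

Invalid. R must come after Y.

F has to finish before R starts — violated.
Y is fixed at Mon — violated.
F has to be done by Tue — holds.
Y must be scheduled before H — holds.
R must come after Y — violated.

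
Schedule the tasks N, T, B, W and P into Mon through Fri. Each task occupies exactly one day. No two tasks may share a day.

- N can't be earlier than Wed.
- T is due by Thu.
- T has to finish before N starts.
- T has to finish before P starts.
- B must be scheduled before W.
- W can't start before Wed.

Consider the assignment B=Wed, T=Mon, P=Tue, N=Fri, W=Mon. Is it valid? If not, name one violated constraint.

Invalid. W can't start before Wed.

No two tasks may share a day — violated.
T has to finish before P starts — holds.
W can't start before Wed — violated.
N can't be earlier than Wed — holds.
B must be scheduled before W — violated.
T has to finish before N starts — holds.
T is due by Thu — holds.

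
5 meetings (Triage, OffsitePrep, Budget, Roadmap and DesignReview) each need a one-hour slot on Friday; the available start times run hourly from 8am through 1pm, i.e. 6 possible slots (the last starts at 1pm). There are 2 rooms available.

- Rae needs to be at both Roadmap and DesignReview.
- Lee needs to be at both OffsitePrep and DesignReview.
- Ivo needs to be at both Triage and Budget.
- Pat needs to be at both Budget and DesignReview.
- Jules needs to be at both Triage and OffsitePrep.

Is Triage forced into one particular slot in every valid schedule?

No

Triage can be 8am (e.g. Roadmap -> 8am, Budget -> 9am, Triage -> 8am, OffsitePrep -> 9am, DesignReview -> 10am) or 9am (e.g. Budget -> 8am, OffsitePrep -> 8am, Roadmap -> 9am, Triage -> 9am, DesignReview -> 10am).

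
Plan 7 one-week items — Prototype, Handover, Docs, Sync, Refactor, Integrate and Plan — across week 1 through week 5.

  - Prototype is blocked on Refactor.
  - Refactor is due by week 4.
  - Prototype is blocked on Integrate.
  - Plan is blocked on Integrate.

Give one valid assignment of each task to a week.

Docs in week 1; Handover in week 1; Prototype in week 2; Plan in week 2; Sync in week 1; Refactor in week 1; Integrate in week 1

Checking: Integrate(week 1) before Prototype(week 2); Integrate(week 1) before Plan(week 2); Refactor(week 1) before Prototype(week 2); Refactor=week 1 in [week 1,week 4].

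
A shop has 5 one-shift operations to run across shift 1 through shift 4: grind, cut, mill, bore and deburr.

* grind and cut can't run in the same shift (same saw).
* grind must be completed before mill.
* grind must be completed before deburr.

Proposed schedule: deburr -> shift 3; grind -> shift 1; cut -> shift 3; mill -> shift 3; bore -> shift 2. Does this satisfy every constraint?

Yes

grind must be completed before deburr — holds.
grind must be completed before mill — holds.
grind and cut can't run in the same shift (same saw) — holds.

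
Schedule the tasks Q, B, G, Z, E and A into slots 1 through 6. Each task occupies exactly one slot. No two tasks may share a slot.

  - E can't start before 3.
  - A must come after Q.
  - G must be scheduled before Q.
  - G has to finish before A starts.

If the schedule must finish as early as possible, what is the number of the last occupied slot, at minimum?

The precedence chain requires at least 3 distinct slots.
With at most 1 per slot and 6 tasks, at least 6 slots are needed.
6 works (last occupied slot: 6): for example A in 4, E in 3, G in 1, B in 5, Z in 6, Q in 2.

slot 6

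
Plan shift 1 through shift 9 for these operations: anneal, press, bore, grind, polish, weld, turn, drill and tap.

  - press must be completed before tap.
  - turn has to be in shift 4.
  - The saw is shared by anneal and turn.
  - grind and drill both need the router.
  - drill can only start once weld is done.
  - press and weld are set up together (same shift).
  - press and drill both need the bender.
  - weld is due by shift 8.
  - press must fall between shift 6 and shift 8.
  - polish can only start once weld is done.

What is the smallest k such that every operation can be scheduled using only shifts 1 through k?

The precedence chain requires at least 2 distinct shifts.
Propagating the time windows through the other constraints, polish can't land before shift 7, so the schedule must run through at least shift 7.
7 works (last occupied shift: shift 7): for example drill in shift 7, tap in shift 7, grind in shift 1, press in shift 6, weld in shift 6, turn in shift 4, anneal in shift 1, polish in shift 7, bore in shift 1.

7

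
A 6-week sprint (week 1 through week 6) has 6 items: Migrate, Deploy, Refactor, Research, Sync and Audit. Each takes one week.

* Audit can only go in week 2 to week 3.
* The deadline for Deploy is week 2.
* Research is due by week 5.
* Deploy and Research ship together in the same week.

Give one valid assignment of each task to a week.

Audit in week 2, Research in week 1, Deploy in week 1, Migrate in week 1, Refactor in week 1, Sync in week 1

Checking: Deploy = Research = week 1; Research=week 1 in [week 1,week 5]; Audit=week 2 in [week 2,week 3]; Deploy=week 1 in [week 1,week 2].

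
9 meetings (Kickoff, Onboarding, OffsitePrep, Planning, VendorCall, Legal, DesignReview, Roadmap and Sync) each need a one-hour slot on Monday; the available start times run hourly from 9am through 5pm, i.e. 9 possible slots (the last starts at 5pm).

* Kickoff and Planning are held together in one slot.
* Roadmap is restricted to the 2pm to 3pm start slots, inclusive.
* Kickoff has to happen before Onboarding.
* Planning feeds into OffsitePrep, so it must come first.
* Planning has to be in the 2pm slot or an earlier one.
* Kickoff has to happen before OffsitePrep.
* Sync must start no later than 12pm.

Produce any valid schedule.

Onboarding=10am; Legal=9am; Roadmap=2pm; VendorCall=9am; DesignReview=9am; Planning=9am; Sync=9am; OffsitePrep=10am; Kickoff=9am

Checking: Kickoff(9am) before OffsitePrep(10am); Kickoff(9am) before Onboarding(10am); Planning(9am) before OffsitePrep(10am); Kickoff = Planning = 9am; Planning=9am in [9am,2pm]; Roadmap=2pm in [2pm,3pm]; Sync=9am in [9am,12pm].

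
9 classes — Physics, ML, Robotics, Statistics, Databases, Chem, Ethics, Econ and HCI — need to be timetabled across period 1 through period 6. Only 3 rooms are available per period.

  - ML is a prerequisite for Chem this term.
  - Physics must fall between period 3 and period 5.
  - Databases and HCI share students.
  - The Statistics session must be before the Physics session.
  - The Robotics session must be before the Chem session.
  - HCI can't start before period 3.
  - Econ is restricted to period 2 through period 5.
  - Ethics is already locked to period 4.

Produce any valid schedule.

Robotics=period 1; Physics=period 3; Econ=period 2; Chem=period 2; ML=period 1; Statistics=period 1; HCI=period 3; Ethics=period 4; Databases=period 2

Checking: ML(period 1) before Chem(period 2); Robotics(period 1) before Chem(period 2); Statistics(period 1) before Physics(period 3); Databases(period 2) != HCI(period 3); Physics=period 3 in [period 3,period 5]; Econ=period 2 in [period 2,period 5]; HCI=period 3 in [period 3,period 6]; Ethics=period 4 in [period 4,period 4]; max 3 per period (cap 3).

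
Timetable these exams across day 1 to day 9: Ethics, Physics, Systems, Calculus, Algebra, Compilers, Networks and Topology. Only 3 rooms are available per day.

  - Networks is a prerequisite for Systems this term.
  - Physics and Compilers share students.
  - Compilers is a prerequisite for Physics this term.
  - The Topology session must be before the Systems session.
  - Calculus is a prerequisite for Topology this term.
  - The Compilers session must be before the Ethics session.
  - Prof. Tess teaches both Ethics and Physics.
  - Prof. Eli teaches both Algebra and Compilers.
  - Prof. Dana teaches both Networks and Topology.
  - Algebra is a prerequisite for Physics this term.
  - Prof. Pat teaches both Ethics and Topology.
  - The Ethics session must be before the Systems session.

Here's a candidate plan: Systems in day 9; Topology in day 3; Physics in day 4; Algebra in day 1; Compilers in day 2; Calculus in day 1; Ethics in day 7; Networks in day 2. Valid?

The Compilers session must be before the Ethics session — holds.
The Ethics session must be before the Systems session — holds.
Prof. Pat teaches both Ethics and Topology — holds.
Prof. Eli teaches both Algebra and Compilers — holds.
Calculus is a prerequisite for Topology this term — holds.
Prof. Tess teaches both Ethics and Physics — holds.
Networks is a prerequisite for Systems this term — holds.
Physics and Compilers share students — holds.
Compilers is a prerequisite for Physics this term — holds.
Algebra is a prerequisite for Physics this term — holds.
Only 3 rooms are available per day — holds.
The Topology session must be before the Systems session — holds.
Prof. Dana teaches both Networks and Topology — holds.

Yes, all constraints hold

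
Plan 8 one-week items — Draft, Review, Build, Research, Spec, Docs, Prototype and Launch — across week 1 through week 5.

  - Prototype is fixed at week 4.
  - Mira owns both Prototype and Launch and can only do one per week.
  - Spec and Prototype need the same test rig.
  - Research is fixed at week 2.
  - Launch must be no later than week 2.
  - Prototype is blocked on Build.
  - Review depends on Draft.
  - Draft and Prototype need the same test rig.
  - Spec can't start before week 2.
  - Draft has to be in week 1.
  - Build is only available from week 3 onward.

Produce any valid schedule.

Prototype in week 4; Review in week 2; Launch in week 1; Docs in week 1; Build in week 3; Research in week 2; Draft in week 1; Spec in week 2

Checking: Build(week 3) before Prototype(week 4); Draft(week 1) before Review(week 2); Spec(week 2) != Prototype(week 4); Prototype(week 4) != Launch(week 1); Draft(week 1) != Prototype(week 4); Research=week 2 in [week 2,week 2]; Prototype=week 4 in [week 4,week 4]; Launch=week 1 in [week 1,week 2]; Build=week 3 in [week 3,week 5]; Spec=week 2 in [week 2,week 5]; Draft=week 1 in [week 1,week 1].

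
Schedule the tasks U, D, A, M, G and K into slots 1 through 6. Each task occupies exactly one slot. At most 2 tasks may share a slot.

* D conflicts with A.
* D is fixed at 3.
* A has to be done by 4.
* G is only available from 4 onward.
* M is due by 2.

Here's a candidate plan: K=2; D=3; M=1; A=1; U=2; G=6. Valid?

Yes

M is due by 2 — holds.
At most 2 tasks may share a slot — holds.
D is fixed at 3 — holds.
A has to be done by 4 — holds.
G is only available from 4 onward — holds.
D conflicts with A — holds.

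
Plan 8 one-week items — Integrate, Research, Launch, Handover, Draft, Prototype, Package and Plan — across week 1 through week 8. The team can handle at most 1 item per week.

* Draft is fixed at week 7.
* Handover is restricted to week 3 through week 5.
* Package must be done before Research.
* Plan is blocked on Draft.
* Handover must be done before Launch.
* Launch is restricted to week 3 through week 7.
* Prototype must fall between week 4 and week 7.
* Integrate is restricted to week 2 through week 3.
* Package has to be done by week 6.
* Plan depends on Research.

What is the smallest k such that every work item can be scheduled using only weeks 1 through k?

8

The precedence chain requires at least 3 distinct weeks.
With at most 1 per week and 8 work items, at least 8 weeks are needed.
Propagating the time windows through the other constraints, Plan can't land before week 8, so the schedule must run through at least week 8.
8 works (last occupied week: week 8): for example Handover in week 3, Draft in week 7, Package in week 1, Launch in week 5, Integrate in week 2, Plan in week 8, Research in week 6, Prototype in week 4.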